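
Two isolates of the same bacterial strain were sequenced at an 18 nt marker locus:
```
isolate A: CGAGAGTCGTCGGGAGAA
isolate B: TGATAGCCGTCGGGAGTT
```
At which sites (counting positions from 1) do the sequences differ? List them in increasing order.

1, 4, 7, 17, 18

Scanning 1-based: 1: C/T; 4: G/T; 7: T/C; 17: A/T; 18: A/T.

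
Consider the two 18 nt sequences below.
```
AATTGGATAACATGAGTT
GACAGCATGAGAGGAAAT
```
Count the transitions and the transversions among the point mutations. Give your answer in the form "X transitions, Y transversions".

Mismatches (1-based):
base 1: A→G (purine→purine, transition)
base 3: T→C (pyrimidine→pyrimidine, transition)
base 4: T→A (pyrimidine→purine, transversion)
base 6: G→C (purine→pyrimidine, transversion)
base 9: A→G (purine→purine, transition)
base 11: C→G (pyrimidine→purine, transversion)
base 13: T→G (pyrimidine→purine, transversion)
base 16: G→A (purine→purine, transition)
base 17: T→A (pyrimidine→purine, transversion)

4 transitions, 5 transversions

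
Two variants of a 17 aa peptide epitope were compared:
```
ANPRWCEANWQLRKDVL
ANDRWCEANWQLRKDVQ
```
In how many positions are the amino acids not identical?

2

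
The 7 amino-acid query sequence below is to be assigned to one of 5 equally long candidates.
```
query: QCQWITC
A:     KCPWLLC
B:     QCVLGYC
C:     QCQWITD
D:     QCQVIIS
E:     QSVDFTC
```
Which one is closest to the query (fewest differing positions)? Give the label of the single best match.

C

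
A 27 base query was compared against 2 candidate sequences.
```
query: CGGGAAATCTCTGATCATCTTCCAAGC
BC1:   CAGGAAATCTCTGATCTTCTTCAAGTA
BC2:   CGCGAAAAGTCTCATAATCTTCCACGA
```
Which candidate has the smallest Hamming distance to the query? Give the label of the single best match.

BC1 differs at 6 bases; BC2 differs at 7 bases. The closest is BC1.

BC1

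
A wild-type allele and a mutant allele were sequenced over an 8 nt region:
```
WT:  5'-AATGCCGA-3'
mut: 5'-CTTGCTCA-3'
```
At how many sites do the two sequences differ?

Mismatches (1-based): site 1: A→C; site 2: A→T; site 6: C→T; site 7: G→C.

4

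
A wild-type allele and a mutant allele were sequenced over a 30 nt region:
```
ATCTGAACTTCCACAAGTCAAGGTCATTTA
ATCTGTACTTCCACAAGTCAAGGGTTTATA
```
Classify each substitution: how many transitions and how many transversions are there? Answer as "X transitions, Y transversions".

1 transition, 4 transversions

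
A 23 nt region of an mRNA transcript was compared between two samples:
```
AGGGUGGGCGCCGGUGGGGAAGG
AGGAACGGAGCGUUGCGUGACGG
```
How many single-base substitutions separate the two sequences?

11

The sequences differ at bases 4, 5, 6, 9, 12, 13, 14, 15, 16, 18, 21 (1-based) — 11 in total.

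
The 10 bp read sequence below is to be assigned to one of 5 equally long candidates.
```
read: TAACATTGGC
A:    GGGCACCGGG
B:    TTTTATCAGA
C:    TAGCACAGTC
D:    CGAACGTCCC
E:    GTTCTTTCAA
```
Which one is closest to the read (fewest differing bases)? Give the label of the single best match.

C

Hamming distances to read — A: 6; B: 6; C: 4; D: 7; E: 7.
Smallest is C with 4 mismatches.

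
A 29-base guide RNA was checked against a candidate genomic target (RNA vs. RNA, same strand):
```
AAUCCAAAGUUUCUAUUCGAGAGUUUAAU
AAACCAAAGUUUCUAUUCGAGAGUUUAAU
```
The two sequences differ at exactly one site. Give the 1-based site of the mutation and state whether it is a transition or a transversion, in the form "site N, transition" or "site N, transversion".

Site 3 changes U→A. U is a pyrimidine and A is a purine, so this is a transversion.

site 3, transversion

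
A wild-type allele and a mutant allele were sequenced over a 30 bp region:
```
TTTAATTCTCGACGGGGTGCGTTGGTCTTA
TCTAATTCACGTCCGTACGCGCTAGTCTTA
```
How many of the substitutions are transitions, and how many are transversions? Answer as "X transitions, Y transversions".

5 transitions, 4 transversions

Mismatches (1-based):
site 2: T→C (pyrimidine→pyrimidine, transition)
site 9: T→A (pyrimidine→purine, transversion)
site 12: A→T (purine→pyrimidine, transversion)
site 14: G→C (purine→pyrimidine, transversion)
site 16: G→T (purine→pyrimidine, transversion)
site 17: G→A (purine→purine, transition)
site 18: T→C (pyrimidine→pyrimidine, transition)
site 22: T→C (pyrimidine→pyrimidine, transition)
site 24: G→A (purine→purine, transition)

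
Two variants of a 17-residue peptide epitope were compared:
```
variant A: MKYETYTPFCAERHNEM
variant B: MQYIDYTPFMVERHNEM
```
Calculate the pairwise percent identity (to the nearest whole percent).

Mismatches at positions 2, 4, 5, 10, 11 (1-based): 5 of 17.
Identical positions: 12/17 = 70.59% → 71%.

71%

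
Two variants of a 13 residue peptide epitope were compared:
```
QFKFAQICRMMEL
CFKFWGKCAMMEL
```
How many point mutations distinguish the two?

The sequences differ at positions 1, 5, 6, 7, 9 (1-based) — 5 in total.

5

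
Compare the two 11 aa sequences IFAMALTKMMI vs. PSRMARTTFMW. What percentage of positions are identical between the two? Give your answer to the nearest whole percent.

36%

Mismatches at positions 1, 2, 3, 6, 8, 9, 11 (1-based): 7 of 11.
Identical positions: 4/11 = 36.36% → 36%.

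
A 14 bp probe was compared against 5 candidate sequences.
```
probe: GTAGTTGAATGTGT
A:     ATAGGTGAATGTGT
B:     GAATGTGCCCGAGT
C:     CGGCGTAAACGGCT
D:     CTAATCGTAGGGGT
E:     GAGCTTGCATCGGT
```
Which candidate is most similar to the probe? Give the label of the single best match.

Hamming distances to probe — A: 2; B: 7; C: 9; D: 6; E: 6.
Smallest is A with 2 mismatches.

A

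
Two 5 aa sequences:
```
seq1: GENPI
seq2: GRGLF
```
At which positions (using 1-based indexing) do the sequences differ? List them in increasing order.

2, 3, 4, 5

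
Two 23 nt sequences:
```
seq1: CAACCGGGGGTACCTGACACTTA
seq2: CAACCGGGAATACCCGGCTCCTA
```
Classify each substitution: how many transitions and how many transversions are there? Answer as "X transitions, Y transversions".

5 transitions, 1 transversion

Mismatches (1-based):
site 9: G→A (purine→purine, transition)
site 10: G→A (purine→purine, transition)
site 15: T→C (pyrimidine→pyrimidine, transition)
site 17: A→G (purine→purine, transition)
site 19: A→T (purine→pyrimidine, transversion)
site 21: T→C (pyrimidine→pyrimidine, transition)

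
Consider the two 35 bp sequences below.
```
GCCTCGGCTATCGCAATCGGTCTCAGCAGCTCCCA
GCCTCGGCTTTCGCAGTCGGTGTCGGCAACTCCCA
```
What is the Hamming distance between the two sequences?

Mismatches (1-based): site 10: A→T; site 16: A→G; site 22: C→G; site 25: A→G; site 29: G→A.

5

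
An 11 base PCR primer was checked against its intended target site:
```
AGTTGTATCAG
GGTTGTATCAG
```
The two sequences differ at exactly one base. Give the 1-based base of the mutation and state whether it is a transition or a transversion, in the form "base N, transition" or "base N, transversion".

The sequences differ only at base 1: A→G (purine→purine), a transition.

base 1, transition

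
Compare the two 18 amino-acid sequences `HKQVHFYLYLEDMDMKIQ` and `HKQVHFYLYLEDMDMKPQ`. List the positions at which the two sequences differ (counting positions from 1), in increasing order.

Scanning 1-based: 17: I/P.

17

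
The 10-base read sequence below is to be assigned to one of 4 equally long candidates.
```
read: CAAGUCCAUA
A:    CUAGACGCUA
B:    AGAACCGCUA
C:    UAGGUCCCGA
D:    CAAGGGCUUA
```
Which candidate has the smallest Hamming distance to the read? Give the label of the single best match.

Hamming distances to read — A: 4; B: 6; C: 4; D: 3.
Smallest is D with 3 mismatches.

D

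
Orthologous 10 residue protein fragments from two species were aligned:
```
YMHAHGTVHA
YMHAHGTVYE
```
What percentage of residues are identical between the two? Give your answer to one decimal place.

80.0%

Mismatches at positions 9, 10 (1-based): 2 of 10.
Identical positions: 8/10 = 80% → 80.0%.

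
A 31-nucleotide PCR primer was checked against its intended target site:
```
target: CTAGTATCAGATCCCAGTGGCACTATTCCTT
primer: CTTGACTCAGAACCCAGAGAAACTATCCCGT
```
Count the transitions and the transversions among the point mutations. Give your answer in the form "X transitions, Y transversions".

2 transitions, 7 transversions

Mismatches (1-based):
site 3: A→T (purine→pyrimidine, transversion)
site 5: T→A (pyrimidine→purine, transversion)
site 6: A→C (purine→pyrimidine, transversion)
site 12: T→A (pyrimidine→purine, transversion)
site 18: T→A (pyrimidine→purine, transversion)
site 20: G→A (purine→purine, transition)
site 21: C→A (pyrimidine→purine, transversion)
site 27: T→C (pyrimidine→pyrimidine, transition)
site 30: T→G (pyrimidine→purine, transversion)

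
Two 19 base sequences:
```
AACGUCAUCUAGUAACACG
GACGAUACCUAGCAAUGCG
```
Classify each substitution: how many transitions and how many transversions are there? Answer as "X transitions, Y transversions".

Mismatches (1-based):
site 1: A→G (purine→purine, transition)
site 5: U→A (pyrimidine→purine, transversion)
site 6: C→U (pyrimidine→pyrimidine, transition)
site 8: U→C (pyrimidine→pyrimidine, transition)
site 13: U→C (pyrimidine→pyrimidine, transition)
site 16: C→U (pyrimidine→pyrimidine, transition)
site 17: A→G (purine→purine, transition)

6 transitions, 1 transversion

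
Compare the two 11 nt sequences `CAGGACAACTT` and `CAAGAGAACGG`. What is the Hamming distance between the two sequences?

Mismatches (1-based): position 3: G→A; position 6: C→G; position 10: T→G; position 11: T→G.

4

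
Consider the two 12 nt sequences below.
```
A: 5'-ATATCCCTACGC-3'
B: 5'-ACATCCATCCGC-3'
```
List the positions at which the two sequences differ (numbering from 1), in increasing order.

Scanning 1-based: 2: T/C; 7: C/A; 9: A/C.

2, 7, 9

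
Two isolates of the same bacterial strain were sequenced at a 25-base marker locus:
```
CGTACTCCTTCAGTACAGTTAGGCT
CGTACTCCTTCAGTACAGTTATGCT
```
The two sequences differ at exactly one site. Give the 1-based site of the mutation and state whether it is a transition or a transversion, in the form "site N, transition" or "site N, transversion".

site 22, transversion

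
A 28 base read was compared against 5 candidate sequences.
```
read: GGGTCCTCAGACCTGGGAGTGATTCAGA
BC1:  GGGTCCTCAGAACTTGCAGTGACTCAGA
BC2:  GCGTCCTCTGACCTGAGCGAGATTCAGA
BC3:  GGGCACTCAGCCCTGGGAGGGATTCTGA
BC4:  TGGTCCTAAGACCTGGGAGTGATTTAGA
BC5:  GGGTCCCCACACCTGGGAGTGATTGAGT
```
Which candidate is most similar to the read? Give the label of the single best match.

Hamming distances to read — BC1: 4; BC2: 5; BC3: 5; BC4: 3; BC5: 4.
Smallest is BC4 with 3 mismatches.

BC4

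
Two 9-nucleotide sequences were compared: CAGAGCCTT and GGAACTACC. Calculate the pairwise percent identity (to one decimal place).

8 positions differ (1, 2, 3, 5, 6, 7, 8, 9), so 1 of 9 match: 1/9 = 11.11%.

11.1%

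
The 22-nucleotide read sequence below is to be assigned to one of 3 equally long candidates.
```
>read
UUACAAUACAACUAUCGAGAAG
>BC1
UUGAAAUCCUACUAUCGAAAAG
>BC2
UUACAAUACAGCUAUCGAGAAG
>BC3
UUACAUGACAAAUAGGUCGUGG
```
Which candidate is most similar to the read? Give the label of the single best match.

Hamming distances to read — BC1: 5; BC2: 1; BC3: 9.
Smallest is BC2 with 1 mismatch.

BC2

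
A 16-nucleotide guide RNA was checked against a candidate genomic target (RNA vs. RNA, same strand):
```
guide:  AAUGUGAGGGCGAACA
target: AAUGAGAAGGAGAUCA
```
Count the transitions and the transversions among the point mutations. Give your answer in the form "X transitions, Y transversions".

1 transition, 3 transversions

Transitions (purine↔purine or pyrimidine↔pyrimidine): 8 G→A.
Transversions (purine↔pyrimidine): 5 U→A, 11 C→A, 14 A→U.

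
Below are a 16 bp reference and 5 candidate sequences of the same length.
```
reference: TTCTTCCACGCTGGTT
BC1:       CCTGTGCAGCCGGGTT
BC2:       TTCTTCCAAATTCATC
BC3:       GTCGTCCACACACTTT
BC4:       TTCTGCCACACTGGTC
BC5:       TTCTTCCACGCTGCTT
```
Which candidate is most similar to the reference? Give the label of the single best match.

BC5

BC1 differs at 8 sites; BC2 differs at 6 sites; BC3 differs at 6 sites; BC4 differs at 3 sites; BC5 differs at 1 site. The closest is BC5.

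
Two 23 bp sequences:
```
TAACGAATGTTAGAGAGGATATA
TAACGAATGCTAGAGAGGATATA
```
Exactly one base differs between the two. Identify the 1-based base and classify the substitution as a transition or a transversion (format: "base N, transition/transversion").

The sequences differ only at base 10: T→C (pyrimidine→pyrimidine), a transition.

base 10, transition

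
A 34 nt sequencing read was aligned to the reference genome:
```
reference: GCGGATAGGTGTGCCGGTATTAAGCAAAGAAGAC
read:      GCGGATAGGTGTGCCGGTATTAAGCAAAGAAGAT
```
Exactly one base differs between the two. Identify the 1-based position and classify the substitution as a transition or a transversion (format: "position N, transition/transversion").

position 34, transition

The sequences differ only at position 34: C→T (pyrimidine→pyrimidine), a transition.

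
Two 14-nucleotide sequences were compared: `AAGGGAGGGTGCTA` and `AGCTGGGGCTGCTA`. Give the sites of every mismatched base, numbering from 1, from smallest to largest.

Differences at site 2 (A→G), site 3 (G→C), site 4 (G→T), site 6 (A→G), site 9 (G→C).

2, 3, 4, 6, 9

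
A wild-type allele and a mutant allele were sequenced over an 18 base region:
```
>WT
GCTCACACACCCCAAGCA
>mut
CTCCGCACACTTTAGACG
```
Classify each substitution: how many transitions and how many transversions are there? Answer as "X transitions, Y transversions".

Transitions (purine↔purine or pyrimidine↔pyrimidine): 2 C→T, 3 T→C, 5 A→G, 11 C→T, 12 C→T, 13 C→T, 15 A→G, 16 G→A, 18 A→G.
Transversions (purine↔pyrimidine): 1 G→C.

9 transitions, 1 transversion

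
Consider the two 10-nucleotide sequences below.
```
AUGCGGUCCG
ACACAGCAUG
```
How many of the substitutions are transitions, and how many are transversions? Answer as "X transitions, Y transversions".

5 transitions, 1 transversion

Transitions (purine↔purine or pyrimidine↔pyrimidine): 2 U→C, 3 G→A, 5 G→A, 7 U→C, 9 C→U.
Transversions (purine↔pyrimidine): 8 C→A.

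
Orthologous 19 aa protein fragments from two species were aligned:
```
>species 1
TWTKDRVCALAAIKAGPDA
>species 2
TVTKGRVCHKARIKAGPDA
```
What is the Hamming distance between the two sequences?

Comparing position by position, 5 positions differ: 2 (W/V), 5 (D/G), 9 (A/H), 10 (L/K), 12 (A/R).

5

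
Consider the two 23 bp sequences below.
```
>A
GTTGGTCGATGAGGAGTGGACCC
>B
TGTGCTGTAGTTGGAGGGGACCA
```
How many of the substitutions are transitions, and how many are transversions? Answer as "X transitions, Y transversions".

0 transitions, 10 transversions

Transitions (purine↔purine or pyrimidine↔pyrimidine): none.
Transversions (purine↔pyrimidine): 1 G→T, 2 T→G, 5 G→C, 7 C→G, 8 G→T, 10 T→G, 11 G→T, 12 A→T, 17 T→G, 23 C→A.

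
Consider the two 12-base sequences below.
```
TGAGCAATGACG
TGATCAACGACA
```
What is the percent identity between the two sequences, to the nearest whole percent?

75%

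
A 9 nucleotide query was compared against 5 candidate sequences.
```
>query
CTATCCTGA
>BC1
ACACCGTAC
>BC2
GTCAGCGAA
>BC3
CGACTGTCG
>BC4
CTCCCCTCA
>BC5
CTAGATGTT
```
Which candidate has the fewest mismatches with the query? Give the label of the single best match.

BC4

BC1 differs at 6 positions; BC2 differs at 6 positions; BC3 differs at 6 positions; BC4 differs at 3 positions; BC5 differs at 6 positions. The closest is BC4.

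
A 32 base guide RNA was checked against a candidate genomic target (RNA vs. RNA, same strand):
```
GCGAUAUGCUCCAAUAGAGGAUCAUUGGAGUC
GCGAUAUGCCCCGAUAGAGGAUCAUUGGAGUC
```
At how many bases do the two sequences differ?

The sequences differ at bases 10, 13 (1-based) — 2 in total.

2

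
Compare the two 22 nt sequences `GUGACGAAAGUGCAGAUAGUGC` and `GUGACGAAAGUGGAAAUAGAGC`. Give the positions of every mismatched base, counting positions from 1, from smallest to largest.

Differences at position 13 (C→G), position 15 (G→A), position 20 (U→A).

13, 15, 20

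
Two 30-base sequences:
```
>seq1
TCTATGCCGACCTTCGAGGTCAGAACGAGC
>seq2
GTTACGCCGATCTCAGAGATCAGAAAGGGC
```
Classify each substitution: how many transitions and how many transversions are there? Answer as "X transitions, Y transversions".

6 transitions, 3 transversions

Mismatches (1-based):
base 1: T→G (pyrimidine→purine, transversion)
base 2: C→T (pyrimidine→pyrimidine, transition)
base 5: T→C (pyrimidine→pyrimidine, transition)
base 11: C→T (pyrimidine→pyrimidine, transition)
base 14: T→C (pyrimidine→pyrimidine, transition)
base 15: C→A (pyrimidine→purine, transversion)
base 19: G→A (purine→purine, transition)
base 26: C→A (pyrimidine→purine, transversion)
base 28: A→G (purine→purine, transition)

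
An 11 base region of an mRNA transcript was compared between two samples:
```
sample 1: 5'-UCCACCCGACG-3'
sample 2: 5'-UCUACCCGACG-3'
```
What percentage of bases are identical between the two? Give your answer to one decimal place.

1 position differs (3), so 10 of 11 match: 10/11 = 90.91%.

90.9%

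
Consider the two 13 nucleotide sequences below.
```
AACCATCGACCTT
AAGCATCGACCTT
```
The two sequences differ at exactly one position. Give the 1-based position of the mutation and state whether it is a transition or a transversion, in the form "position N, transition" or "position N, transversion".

The sequences differ only at position 3: C→G (pyrimidine→purine), a transversion.

position 3, transversion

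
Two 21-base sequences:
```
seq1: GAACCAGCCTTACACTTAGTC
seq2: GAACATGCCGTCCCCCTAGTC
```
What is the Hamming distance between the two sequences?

Mismatches (1-based): site 5: C→A; site 6: A→T; site 10: T→G; site 12: A→C; site 14: A→C; site 16: T→C.

6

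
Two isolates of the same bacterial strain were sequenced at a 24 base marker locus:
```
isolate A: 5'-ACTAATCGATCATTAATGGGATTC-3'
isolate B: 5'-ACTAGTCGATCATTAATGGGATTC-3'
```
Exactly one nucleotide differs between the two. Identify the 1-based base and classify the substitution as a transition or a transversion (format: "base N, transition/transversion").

The sequences differ only at base 5: A→G (purine→purine), a transition.

base 5, transition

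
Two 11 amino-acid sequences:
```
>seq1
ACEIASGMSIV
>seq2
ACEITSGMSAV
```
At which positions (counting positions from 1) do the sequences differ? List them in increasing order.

Differences at position 5 (A→T), position 10 (I→A).

5, 10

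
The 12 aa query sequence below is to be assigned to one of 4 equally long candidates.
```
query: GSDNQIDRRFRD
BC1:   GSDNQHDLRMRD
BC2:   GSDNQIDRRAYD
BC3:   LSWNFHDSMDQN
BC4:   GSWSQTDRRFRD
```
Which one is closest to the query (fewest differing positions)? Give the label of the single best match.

BC2

Hamming distances to query — BC1: 3; BC2: 2; BC3: 9; BC4: 3.
Smallest is BC2 with 2 mismatches.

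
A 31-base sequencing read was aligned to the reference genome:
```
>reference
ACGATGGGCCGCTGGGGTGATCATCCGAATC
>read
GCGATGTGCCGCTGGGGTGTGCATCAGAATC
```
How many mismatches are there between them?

5

Comparing position by position, 5 bases differ: 1 (A/G), 7 (G/T), 20 (A/T), 21 (T/G), 26 (C/A).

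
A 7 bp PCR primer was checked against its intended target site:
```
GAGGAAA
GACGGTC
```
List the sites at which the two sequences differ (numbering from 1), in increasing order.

Scanning 1-based: 3: G/C; 5: A/G; 6: A/T; 7: A/C.

3, 5, 6, 7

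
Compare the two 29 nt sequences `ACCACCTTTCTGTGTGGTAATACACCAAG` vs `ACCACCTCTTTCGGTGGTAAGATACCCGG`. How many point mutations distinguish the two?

The sequences differ at sites 8, 10, 12, 13, 21, 23, 27, 28 (1-based) — 8 in total.

8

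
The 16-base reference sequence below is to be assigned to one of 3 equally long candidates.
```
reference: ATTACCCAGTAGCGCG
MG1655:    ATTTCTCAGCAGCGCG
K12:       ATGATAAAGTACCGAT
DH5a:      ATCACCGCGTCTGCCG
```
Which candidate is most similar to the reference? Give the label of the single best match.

Hamming distances to reference — MG1655: 3; K12: 7; DH5a: 7.
Smallest is MG1655 with 3 mismatches.

MG1655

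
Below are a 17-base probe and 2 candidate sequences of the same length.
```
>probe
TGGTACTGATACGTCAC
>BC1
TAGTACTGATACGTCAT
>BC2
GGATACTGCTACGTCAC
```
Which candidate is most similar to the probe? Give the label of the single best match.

BC1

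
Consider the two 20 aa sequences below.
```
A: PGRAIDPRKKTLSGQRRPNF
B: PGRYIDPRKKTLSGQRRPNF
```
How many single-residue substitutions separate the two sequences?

1

Mismatches (1-based): position 4: A→Y.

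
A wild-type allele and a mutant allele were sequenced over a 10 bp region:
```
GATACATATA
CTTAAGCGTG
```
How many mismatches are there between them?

7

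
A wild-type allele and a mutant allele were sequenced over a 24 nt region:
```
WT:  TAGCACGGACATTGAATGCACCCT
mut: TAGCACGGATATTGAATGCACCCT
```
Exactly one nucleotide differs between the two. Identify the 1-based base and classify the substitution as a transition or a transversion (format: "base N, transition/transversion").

Base 10 changes C→T. C is a pyrimidine and T is a pyrimidine, so this is a transition.

base 10, transition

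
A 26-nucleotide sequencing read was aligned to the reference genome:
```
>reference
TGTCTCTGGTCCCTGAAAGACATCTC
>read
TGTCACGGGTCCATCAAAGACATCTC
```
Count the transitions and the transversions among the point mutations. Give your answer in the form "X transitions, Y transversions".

Mismatches (1-based):
site 5: T→A (pyrimidine→purine, transversion)
site 7: T→G (pyrimidine→purine, transversion)
site 13: C→A (pyrimidine→purine, transversion)
site 15: G→C (purine→pyrimidine, transversion)

0 transitions, 4 transversions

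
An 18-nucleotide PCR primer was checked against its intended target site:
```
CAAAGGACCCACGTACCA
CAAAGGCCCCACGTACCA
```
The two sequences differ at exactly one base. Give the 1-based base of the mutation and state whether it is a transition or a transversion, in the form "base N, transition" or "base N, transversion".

The sequences differ only at base 7: A→C (purine→pyrimidine), a transversion.

base 7, transversion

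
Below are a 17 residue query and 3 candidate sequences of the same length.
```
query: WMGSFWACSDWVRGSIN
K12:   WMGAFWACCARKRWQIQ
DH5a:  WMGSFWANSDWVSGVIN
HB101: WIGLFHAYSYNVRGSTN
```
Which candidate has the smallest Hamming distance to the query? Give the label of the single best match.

DH5a

K12 differs at 8 positions; DH5a differs at 3 positions; HB101 differs at 7 positions. The closest is DH5a.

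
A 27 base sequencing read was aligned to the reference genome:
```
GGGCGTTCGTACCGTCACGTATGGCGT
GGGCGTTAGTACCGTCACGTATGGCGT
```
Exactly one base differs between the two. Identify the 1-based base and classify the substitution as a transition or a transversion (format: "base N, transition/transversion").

The sequences differ only at base 8: C→A (pyrimidine→purine), a transversion.

base 8, transversion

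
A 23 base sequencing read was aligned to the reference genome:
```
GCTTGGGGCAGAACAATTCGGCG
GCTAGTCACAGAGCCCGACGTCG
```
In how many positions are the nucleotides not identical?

10

Comparing position by position, 10 positions differ: 4 (T/A), 6 (G/T), 7 (G/C), 8 (G/A), 13 (A/G), 15 (A/C), 16 (A/C), 17 (T/G), 18 (T/A), 21 (G/T).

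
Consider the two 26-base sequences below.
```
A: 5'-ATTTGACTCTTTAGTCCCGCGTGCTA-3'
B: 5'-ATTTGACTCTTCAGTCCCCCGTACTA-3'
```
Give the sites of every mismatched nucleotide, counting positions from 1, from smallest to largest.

12, 19, 23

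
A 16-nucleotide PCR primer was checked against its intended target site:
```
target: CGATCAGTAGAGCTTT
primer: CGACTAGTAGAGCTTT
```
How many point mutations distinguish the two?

2

The sequences differ at sites 4, 5 (1-based) — 2 in total.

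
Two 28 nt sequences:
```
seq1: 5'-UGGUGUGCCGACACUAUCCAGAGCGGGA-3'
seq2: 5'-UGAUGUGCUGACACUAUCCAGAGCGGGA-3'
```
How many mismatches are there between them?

2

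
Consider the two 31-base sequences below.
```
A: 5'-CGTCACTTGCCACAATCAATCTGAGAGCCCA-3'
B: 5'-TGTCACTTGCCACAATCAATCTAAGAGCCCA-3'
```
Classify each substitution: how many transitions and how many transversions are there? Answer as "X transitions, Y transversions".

2 transitions, 0 transversions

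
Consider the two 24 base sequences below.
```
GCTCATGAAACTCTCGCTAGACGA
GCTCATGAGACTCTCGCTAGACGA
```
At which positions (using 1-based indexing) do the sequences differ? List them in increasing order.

9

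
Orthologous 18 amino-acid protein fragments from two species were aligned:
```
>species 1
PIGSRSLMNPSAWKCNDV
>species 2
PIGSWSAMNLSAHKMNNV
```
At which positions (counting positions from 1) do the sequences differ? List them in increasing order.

5, 7, 10, 13, 15, 17

Differences at position 5 (R→W), position 7 (L→A), position 10 (P→L), position 13 (W→H), position 15 (C→M), position 17 (D→N).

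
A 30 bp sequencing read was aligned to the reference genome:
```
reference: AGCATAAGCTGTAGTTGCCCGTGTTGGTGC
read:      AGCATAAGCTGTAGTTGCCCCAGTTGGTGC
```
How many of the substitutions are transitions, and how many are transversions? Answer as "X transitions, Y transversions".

0 transitions, 2 transversions

Transitions (purine↔purine or pyrimidine↔pyrimidine): none.
Transversions (purine↔pyrimidine): 21 G→C, 22 T→A.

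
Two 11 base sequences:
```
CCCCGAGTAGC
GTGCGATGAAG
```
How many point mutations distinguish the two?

7

The sequences differ at positions 1, 2, 3, 7, 8, 10, 11 (1-based) — 7 in total.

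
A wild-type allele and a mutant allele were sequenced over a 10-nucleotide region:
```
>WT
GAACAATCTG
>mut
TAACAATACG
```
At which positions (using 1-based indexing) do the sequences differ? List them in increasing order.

1, 8, 9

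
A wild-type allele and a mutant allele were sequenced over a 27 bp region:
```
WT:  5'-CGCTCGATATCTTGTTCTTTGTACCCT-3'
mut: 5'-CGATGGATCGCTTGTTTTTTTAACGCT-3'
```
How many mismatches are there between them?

8

Comparing position by position, 8 positions differ: 3 (C/A), 5 (C/G), 9 (A/C), 10 (T/G), 17 (C/T), 21 (G/T), 22 (T/A), 25 (C/G).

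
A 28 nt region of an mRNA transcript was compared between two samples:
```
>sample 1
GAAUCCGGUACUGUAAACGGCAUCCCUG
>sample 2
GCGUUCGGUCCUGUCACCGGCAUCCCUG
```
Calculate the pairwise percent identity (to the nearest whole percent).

Mismatches at positions 2, 3, 5, 10, 15, 17 (1-based): 6 of 28.
Identical positions: 22/28 = 78.57% → 79%.

79%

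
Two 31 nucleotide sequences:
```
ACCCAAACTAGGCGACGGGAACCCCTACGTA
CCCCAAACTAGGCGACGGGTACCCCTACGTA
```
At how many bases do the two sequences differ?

2

Comparing position by position, 2 bases differ: 1 (A/C), 20 (A/T).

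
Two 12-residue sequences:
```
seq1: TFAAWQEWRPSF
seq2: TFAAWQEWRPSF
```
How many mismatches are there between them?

No positions differ; the sequences are identical.

0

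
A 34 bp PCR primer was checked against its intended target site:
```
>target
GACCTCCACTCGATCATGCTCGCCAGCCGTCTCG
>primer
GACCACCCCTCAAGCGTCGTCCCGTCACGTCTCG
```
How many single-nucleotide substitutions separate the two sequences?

12

The sequences differ at positions 5, 8, 12, 14, 16, 18, 19, 22, 24, 25, 26, 27 (1-based) — 12 in total.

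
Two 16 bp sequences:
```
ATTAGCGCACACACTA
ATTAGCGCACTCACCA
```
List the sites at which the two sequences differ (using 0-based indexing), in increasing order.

10, 14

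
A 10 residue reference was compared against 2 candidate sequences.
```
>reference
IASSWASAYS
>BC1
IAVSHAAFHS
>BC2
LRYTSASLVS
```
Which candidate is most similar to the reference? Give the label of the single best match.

Hamming distances to reference — BC1: 5; BC2: 7.
Smallest is BC1 with 5 mismatches.

BC1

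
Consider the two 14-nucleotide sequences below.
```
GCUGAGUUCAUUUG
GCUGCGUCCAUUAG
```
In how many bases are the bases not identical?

The sequences differ at bases 5, 8, 13 (1-based) — 3 in total.

3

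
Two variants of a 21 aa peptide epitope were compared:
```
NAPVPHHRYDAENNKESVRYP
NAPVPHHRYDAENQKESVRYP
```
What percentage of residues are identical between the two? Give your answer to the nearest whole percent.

95%

Mismatch at position 14 (1-based): 1 of 21.
Identical positions: 20/21 = 95.24% → 95%.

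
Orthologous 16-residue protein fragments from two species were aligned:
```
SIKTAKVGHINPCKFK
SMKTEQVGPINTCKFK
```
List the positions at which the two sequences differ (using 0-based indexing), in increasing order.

Differences at position 1 (I→M), position 4 (A→E), position 5 (K→Q), position 8 (H→P), position 11 (P→T).

1, 4, 5, 8, 11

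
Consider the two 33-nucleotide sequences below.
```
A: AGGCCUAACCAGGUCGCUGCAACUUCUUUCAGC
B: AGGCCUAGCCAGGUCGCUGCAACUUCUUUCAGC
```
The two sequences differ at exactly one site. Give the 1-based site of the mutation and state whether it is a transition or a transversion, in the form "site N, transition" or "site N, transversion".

Site 8 changes A→G. A is a purine and G is a purine, so this is a transition.

site 8, transition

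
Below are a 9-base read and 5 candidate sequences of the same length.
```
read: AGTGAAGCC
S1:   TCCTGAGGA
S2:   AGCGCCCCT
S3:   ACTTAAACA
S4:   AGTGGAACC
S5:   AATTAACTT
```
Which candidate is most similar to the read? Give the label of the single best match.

S1 differs at 7 bases; S2 differs at 5 bases; S3 differs at 4 bases; S4 differs at 2 bases; S5 differs at 5 bases. The closest is S4.

S4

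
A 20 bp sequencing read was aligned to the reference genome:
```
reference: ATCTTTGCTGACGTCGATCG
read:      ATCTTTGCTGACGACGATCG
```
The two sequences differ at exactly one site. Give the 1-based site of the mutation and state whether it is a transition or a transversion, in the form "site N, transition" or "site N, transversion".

site 14, transversion

The sequences differ only at site 14: T→A (pyrimidine→purine), a transversion.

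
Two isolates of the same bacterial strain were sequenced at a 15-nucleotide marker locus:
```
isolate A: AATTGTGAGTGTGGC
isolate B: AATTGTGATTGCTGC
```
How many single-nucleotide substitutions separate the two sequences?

3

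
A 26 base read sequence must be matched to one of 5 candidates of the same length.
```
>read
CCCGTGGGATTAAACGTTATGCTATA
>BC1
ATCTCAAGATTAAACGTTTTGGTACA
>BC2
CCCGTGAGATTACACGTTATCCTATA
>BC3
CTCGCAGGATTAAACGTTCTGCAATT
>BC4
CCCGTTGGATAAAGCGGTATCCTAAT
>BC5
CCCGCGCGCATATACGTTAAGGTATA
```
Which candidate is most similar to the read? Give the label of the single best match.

Hamming distances to read — BC1: 9; BC2: 3; BC3: 6; BC4: 7; BC5: 7.
Smallest is BC2 with 3 mismatches.

BC2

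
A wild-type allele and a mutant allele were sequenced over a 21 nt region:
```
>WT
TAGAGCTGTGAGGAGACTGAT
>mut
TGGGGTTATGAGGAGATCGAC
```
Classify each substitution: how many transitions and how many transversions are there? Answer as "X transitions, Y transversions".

7 transitions, 0 transversions

Transitions (purine↔purine or pyrimidine↔pyrimidine): 2 A→G, 4 A→G, 6 C→T, 8 G→A, 17 C→T, 18 T→C, 21 T→C.
Transversions (purine↔pyrimidine): none.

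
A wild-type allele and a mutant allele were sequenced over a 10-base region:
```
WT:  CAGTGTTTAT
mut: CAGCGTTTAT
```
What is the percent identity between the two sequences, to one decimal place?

Mismatch at position 4 (1-based): 1 of 10.
Identical positions: 9/10 = 90% → 90.0%.

90.0%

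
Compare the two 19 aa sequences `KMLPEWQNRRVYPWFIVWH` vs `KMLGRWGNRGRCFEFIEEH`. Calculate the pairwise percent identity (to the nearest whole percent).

10 positions differ (4, 5, 7, 10, 11, 12, 13, 14, 17, 18), so 9 of 19 match: 9/19 = 47.37%.

47%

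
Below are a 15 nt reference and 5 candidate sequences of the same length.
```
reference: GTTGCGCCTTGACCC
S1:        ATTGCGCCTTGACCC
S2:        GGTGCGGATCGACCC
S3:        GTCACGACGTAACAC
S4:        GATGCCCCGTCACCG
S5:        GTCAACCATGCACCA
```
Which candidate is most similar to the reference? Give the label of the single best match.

S1

Hamming distances to reference — S1: 1; S2: 4; S3: 6; S4: 5; S5: 8.
Smallest is S1 with 1 mismatch.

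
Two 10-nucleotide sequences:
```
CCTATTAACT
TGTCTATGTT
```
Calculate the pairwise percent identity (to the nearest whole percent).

7 positions differ (1, 2, 4, 6, 7, 8, 9), so 3 of 10 match: 3/10 = 30%.

30%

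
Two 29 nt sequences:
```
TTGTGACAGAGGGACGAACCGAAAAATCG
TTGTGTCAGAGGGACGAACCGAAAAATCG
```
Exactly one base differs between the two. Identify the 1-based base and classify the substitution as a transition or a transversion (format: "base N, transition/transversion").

base 6, transversion

The sequences differ only at base 6: A→T (purine→pyrimidine), a transversion.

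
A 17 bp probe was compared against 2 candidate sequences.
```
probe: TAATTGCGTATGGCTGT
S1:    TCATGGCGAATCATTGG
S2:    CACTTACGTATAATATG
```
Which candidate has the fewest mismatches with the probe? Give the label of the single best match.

Hamming distances to probe — S1: 7; S2: 9.
Smallest is S1 with 7 mismatches.

S1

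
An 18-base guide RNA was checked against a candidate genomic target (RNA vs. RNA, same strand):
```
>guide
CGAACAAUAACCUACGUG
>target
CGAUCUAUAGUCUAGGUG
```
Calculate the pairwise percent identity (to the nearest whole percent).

72%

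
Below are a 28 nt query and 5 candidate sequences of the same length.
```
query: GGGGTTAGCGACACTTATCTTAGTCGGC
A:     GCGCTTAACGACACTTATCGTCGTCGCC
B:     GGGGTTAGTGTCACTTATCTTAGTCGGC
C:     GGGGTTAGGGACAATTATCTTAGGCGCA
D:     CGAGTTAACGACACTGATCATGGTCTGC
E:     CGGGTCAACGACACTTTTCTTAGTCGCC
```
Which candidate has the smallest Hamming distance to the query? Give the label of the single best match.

B

A differs at 6 positions; B differs at 2 positions; C differs at 5 positions; D differs at 7 positions; E differs at 5 positions. The closest is B.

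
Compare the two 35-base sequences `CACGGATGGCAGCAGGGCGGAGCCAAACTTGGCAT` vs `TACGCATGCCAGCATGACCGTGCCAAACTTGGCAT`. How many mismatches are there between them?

The sequences differ at positions 1, 5, 9, 15, 17, 19, 21 (1-based) — 7 in total.

7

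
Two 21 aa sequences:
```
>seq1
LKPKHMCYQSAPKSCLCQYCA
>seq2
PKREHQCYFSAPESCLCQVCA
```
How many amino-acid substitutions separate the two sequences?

7

The sequences differ at positions 1, 3, 4, 6, 9, 13, 19 (1-based) — 7 in total.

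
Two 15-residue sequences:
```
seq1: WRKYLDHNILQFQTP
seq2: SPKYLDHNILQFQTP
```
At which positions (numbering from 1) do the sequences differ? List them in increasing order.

1, 2

Differences at position 1 (W→S), position 2 (R→P).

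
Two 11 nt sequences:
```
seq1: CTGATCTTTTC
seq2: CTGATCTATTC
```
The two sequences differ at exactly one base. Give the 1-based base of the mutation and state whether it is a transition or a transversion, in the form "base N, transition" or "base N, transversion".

The sequences differ only at base 8: T→A (pyrimidine→purine), a transversion.

base 8, transversion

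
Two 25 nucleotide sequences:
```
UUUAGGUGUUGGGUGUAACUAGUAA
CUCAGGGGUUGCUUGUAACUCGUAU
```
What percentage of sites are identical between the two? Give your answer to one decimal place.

72.0%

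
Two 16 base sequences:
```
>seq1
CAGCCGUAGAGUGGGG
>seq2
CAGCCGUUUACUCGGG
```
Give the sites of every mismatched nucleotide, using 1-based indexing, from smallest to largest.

8, 9, 11, 13

Differences at site 8 (A→U), site 9 (G→U), site 11 (G→C), site 13 (G→C).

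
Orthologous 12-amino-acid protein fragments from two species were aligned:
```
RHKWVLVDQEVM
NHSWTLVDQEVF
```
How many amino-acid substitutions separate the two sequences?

4

Comparing position by position, 4 positions differ: 1 (R/N), 3 (K/S), 5 (V/T), 12 (M/F).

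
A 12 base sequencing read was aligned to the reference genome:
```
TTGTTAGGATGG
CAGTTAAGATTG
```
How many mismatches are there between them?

4

The sequences differ at sites 1, 2, 7, 11 (1-based) — 4 in total.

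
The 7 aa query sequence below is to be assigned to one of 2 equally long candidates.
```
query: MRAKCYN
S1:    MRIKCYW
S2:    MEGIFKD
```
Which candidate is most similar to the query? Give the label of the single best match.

S1

Hamming distances to query — S1: 2; S2: 6.
Smallest is S1 with 2 mismatches.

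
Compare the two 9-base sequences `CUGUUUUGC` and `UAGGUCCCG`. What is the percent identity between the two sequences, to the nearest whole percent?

22%

7 positions differ (1, 2, 4, 6, 7, 8, 9), so 2 of 9 match: 2/9 = 22.22%.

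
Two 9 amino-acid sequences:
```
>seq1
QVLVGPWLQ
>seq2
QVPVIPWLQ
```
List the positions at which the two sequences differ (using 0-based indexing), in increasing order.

2, 4

Differences at position 2 (L→P), position 4 (G→I).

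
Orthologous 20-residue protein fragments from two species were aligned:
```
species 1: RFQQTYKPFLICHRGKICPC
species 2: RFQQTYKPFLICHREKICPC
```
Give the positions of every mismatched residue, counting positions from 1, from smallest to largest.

Differences at position 15 (G→E).

15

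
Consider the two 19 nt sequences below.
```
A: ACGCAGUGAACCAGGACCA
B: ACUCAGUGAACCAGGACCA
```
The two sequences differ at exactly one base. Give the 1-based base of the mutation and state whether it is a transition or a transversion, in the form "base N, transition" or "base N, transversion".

base 3, transversion

Base 3 changes G→U. G is a purine and U is a pyrimidine, so this is a transversion.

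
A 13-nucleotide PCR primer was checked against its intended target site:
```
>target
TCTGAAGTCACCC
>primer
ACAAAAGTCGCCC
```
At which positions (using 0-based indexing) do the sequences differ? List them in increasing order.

Scanning 0-based: 0: T/A; 2: T/A; 3: G/A; 9: A/G.

0, 2, 3, 9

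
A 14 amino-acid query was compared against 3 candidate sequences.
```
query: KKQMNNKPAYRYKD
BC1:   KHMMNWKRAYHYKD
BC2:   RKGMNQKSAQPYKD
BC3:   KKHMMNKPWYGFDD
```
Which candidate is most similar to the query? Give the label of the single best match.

BC1

Hamming distances to query — BC1: 5; BC2: 6; BC3: 6.
Smallest is BC1 with 5 mismatches.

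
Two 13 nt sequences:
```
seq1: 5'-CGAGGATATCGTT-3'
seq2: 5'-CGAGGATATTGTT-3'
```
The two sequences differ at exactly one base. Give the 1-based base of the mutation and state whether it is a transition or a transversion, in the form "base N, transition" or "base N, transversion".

base 10, transition

The sequences differ only at base 10: C→T (pyrimidine→pyrimidine), a transition.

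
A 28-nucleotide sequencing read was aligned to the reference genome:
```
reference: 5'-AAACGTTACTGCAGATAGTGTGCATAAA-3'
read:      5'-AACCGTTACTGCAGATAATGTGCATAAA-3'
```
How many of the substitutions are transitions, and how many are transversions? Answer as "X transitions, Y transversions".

1 transition, 1 transversion

Mismatches (1-based):
site 3: A→C (purine→pyrimidine, transversion)
site 18: G→A (purine→purine, transition)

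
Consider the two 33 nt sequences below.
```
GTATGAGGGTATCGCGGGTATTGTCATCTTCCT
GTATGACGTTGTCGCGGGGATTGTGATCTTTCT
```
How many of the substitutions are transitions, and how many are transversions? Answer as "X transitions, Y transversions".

2 transitions, 4 transversions

Transitions (purine↔purine or pyrimidine↔pyrimidine): 11 A→G, 31 C→T.
Transversions (purine↔pyrimidine): 7 G→C, 9 G→T, 19 T→G, 25 C→G.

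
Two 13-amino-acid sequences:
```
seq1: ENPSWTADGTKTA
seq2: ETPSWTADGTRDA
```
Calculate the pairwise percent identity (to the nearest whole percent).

77%

Mismatches at positions 2, 11, 12 (1-based): 3 of 13.
Identical positions: 10/13 = 76.92% → 77%.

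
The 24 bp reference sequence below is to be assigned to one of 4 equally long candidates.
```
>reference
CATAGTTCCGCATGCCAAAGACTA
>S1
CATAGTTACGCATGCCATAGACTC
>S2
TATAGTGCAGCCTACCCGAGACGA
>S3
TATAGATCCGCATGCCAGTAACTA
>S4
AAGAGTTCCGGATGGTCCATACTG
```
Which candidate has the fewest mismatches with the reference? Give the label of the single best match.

S1 differs at 3 positions; S2 differs at 8 positions; S3 differs at 5 positions; S4 differs at 9 positions. The closest is S1.

S1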